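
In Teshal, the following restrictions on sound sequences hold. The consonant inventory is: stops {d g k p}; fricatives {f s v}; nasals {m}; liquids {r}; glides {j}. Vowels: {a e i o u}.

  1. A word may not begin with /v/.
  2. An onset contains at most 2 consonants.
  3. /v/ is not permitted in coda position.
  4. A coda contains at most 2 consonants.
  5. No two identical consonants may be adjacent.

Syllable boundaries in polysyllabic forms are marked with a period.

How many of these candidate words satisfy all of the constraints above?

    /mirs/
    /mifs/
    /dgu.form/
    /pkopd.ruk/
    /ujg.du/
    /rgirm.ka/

/mirs/ — σ1 onset /m/, coda /rs/ (2C) ok → well-formed
/mifs/ — σ1 onset /m/, coda /fs/ (2C) ok → well-formed
/dgu.form/ — σ1 onset /dg/ (2C), coda /∅/ ok; σ2 onset /f/, coda /rm/ (2C) ok → well-formed
/pkopd.ruk/ — σ1 onset /pk/ (2C), coda /pd/ (2C) ok; σ2 onset /r/, coda /k/ ok → well-formed
/ujg.du/ — σ1 onset /∅/, coda /jg/ (2C) ok; σ2 onset /d/, coda /∅/ ok → well-formed
/rgirm.ka/ — σ1 onset /rg/ (2C), coda /rm/ (2C) ok; σ2 onset /k/, coda /∅/ ok → well-formed
Well-formed: /mirs/, /mifs/, /dgu.form/, /pkopd.ruk/, /ujg.du/, /rgirm.ka/ → 6.

6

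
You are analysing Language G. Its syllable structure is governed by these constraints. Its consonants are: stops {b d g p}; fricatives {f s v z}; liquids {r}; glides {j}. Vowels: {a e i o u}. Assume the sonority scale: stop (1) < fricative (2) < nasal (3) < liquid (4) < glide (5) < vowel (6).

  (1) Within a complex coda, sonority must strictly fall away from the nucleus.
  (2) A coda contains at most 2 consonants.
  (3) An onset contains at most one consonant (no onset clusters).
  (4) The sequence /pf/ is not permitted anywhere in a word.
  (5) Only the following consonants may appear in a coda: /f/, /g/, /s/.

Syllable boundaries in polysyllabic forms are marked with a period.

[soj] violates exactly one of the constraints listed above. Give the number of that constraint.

5

[soj]: syllable 1 coda contains /j/, which is not a licensed coda consonant.
This is a violation of constraint 5: "Only the following consonants may appear in a coda: /f/, /g/, /s/."
The remaining constraints (1, 2, 3, 4) are satisfied.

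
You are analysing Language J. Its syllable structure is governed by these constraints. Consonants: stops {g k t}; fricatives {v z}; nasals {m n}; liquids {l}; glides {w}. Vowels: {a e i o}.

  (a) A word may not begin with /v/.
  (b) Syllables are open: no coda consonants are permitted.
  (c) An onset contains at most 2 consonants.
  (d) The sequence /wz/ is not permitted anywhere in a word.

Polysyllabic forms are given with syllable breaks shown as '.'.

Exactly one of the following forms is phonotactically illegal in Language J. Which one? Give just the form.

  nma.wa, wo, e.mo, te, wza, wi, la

nma.wa — σ1 onset /nm/ (2C), coda /∅/ ok; σ2 onset /w/, coda /∅/ ok → phonotactically legal
wo — σ1 onset /w/, coda /∅/ ok → phonotactically legal
e.mo — σ1 onset /∅/, coda /∅/ ok; σ2 onset /m/, coda /∅/ ok → phonotactically legal
te — σ1 onset /t/, coda /∅/ ok → phonotactically legal
wza — violates constraint (d): contains banned sequence /wz/ → phonotactically illegal
wi — σ1 onset /w/, coda /∅/ ok → phonotactically legal
la — σ1 onset /l/, coda /∅/ ok → phonotactically legal

wza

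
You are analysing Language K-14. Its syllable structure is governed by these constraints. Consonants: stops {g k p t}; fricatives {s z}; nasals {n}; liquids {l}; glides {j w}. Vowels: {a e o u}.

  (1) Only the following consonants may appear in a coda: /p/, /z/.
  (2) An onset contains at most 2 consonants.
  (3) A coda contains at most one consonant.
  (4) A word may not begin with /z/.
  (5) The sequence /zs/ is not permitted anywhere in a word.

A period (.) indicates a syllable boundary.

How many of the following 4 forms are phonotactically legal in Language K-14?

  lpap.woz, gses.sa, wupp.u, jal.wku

1

lpap.woz — σ1 onset /lp/ (2C), coda /p/ ok; σ2 onset /w/, coda /z/ ok → phonotactically legal
gses.sa — violates constraint 1: syllable 1 coda contains /s/, which is not a licensed coda consonant → phonotactically illegal
wupp.u — violates constraint 3: syllable 1 coda /pp/ has 2 consonants (> 1) → phonotactically illegal
jal.wku — violates constraint 1: syllable 1 coda contains /l/, which is not a licensed coda consonant → phonotactically illegal
Phonotactically legal: lpap.woz → 1.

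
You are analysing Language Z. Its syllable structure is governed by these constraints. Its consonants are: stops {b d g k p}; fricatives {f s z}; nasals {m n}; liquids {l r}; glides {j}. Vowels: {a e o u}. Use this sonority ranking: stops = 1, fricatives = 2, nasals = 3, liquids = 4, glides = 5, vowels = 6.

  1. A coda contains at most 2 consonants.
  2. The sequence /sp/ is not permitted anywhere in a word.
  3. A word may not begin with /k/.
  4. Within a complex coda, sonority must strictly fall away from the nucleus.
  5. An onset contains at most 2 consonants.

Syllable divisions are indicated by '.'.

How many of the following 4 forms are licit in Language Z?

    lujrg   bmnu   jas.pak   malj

0

lujrg — violates constraint 1: syllable 1 coda /jrg/ has 3 consonants (> 2) → illicit
bmnu — violates constraint 5: syllable 1 onset /bmn/ has 3 consonants (> 2) → illicit
jas.pak — violates constraint 2: contains banned sequence /sp/ → illicit
malj — violates constraint 4: syllable 1 coda /lj/: /l/ (liquid, 4) → /j/ (glide, 5) does not fall → illicit
No form is licit → 0.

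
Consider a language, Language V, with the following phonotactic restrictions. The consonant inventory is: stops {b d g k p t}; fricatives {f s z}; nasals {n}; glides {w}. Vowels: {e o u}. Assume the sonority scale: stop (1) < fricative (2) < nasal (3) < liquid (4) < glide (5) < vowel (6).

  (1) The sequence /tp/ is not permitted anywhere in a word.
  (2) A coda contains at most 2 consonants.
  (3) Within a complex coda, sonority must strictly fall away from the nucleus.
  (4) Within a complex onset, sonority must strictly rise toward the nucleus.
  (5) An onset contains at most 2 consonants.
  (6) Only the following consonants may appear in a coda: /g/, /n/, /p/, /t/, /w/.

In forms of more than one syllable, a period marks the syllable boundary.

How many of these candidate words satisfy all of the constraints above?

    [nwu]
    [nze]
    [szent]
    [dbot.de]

[nwu] — σ1 onset /nw/ (3→5 rises), coda /∅/ ok → phonotactically legal
[nze] — violates constraint 4: syllable 1 onset /nz/: /n/ (nasal, 3) → /z/ (fricative, 2) does not rise → phonotactically illegal
[szent] — violates constraint 4: syllable 1 onset /sz/: /s/ (fricative, 2) → /z/ (fricative, 2) does not rise → phonotactically illegal
[dbot.de] — violates constraint 4: syllable 1 onset /db/: /d/ (stop, 1) → /b/ (stop, 1) does not rise → phonotactically illegal
Phonotactically legal: [nwu] → 1.

1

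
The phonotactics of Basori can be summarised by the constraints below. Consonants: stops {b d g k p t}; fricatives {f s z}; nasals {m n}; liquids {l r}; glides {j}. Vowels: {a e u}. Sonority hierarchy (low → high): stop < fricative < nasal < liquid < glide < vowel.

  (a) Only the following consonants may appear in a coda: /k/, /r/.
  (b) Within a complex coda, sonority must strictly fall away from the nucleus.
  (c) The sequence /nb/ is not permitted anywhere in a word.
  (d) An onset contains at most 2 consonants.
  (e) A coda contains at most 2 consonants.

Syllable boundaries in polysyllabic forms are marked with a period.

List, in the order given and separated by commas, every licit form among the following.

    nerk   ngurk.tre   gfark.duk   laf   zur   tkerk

nerk, ngurk.tre, gfark.duk, zur, tkerk

nerk — σ1 onset /n/, coda /rk/ (4→1 falls) ok → licit
ngurk.tre — σ1 onset /ng/ (2C), coda /rk/ (4→1 falls) ok; σ2 onset /tr/ (2C), coda /∅/ ok → licit
gfark.duk — σ1 onset /gf/ (2C), coda /rk/ (4→1 falls) ok; σ2 onset /d/, coda /k/ ok → licit
laf — violates constraint (a): syllable 1 coda contains /f/, which is not a licensed coda consonant → illicit
zur — σ1 onset /z/, coda /r/ ok → licit
tkerk — σ1 onset /tk/ (2C), coda /rk/ (4→1 falls) ok → licit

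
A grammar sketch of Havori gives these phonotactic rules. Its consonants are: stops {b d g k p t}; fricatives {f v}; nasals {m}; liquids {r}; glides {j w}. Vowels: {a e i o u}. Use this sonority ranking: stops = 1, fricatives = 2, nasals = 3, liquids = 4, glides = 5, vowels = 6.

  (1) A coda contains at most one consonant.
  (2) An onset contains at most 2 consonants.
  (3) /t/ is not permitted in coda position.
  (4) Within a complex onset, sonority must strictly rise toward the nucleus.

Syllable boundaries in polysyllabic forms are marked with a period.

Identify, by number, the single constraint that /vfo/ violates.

/vfo/: syllable 1 onset /vf/: /v/ (fricative, 2) → /f/ (fricative, 2) does not rise.
This is a violation of constraint 4: "Within a complex onset, sonority must strictly rise toward the nucleus."
The remaining constraints (1, 2, 3) are satisfied.

4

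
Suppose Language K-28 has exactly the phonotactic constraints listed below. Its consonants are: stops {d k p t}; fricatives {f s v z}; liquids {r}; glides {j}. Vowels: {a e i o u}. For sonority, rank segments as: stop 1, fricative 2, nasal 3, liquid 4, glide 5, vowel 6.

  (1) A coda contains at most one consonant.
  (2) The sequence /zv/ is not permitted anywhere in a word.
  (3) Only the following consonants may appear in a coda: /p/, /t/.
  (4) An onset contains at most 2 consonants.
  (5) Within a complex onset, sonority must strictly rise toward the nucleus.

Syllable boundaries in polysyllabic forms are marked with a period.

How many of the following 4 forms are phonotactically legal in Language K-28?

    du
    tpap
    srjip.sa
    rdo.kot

1

du — σ1 onset /d/, coda /∅/ ok → phonotactically legal
tpap — violates constraint 5: syllable 1 onset /tp/: /t/ (stop, 1) → /p/ (stop, 1) does not rise → phonotactically illegal
srjip.sa — violates constraint 4: syllable 1 onset /srj/ has 3 consonants (> 2) → phonotactically illegal
rdo.kot — violates constraint 5: syllable 1 onset /rd/: /r/ (liquid, 4) → /d/ (stop, 1) does not rise → phonotactically illegal
Phonotactically legal: du → 1.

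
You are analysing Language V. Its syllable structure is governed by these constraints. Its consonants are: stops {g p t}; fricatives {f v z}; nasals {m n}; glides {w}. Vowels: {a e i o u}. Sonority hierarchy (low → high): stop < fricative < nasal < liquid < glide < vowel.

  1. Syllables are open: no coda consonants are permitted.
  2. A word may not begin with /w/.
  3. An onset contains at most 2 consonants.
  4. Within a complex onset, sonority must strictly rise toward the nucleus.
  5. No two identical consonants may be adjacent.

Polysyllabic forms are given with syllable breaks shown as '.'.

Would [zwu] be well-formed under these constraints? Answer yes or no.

yes

[zwu] — σ1 onset /zw/ (2→5 rises), coda /∅/ ok → well-formed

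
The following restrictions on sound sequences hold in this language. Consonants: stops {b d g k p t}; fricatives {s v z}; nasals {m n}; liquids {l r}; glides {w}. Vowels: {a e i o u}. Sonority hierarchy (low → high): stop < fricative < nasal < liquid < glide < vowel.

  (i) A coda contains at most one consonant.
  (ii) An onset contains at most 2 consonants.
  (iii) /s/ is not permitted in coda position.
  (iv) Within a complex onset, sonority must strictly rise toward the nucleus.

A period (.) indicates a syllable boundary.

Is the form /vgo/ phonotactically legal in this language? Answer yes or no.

no

/vgo/ — violates constraint (iv): syllable 1 onset /vg/: /v/ (fricative, 2) → /g/ (stop, 1) does not rise → phonotactically illegal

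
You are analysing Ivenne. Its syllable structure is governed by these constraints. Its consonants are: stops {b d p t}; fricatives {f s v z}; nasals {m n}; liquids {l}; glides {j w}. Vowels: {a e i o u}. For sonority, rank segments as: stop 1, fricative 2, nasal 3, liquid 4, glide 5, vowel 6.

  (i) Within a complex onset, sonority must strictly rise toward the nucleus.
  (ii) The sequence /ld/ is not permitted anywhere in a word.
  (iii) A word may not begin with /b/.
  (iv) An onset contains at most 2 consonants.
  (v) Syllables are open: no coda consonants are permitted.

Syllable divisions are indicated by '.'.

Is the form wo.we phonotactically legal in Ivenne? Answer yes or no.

wo.we — σ1 onset /w/, coda /∅/ ok; σ2 onset /w/, coda /∅/ ok → phonotactically legal

yes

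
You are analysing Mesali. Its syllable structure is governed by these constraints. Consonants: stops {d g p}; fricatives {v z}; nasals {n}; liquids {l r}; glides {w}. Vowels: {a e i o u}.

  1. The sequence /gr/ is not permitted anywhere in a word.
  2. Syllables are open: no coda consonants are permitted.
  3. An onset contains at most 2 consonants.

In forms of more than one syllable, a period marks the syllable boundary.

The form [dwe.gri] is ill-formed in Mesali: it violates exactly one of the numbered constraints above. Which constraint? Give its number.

[dwe.gri]: contains banned sequence /gr/.
This is a violation of constraint 1: "The sequence /gr/ is not permitted anywhere in a word."
The remaining constraints (2, 3) are satisfied.

1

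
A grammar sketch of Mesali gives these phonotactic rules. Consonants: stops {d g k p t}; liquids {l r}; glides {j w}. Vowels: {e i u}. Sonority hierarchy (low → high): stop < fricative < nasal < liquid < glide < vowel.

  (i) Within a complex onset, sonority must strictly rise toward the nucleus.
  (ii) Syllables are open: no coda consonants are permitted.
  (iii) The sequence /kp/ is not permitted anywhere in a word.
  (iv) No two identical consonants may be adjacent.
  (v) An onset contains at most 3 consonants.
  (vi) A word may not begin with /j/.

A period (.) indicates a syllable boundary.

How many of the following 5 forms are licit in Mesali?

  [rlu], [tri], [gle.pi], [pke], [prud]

[rlu] — violates constraint (i): syllable 1 onset /rl/: /r/ (liquid, 4) → /l/ (liquid, 4) does not rise → illicit
[tri] — σ1 onset /tr/ (1→4 rises), coda /∅/ ok → licit
[gle.pi] — σ1 onset /gl/ (1→4 rises), coda /∅/ ok; σ2 onset /p/, coda /∅/ ok → licit
[pke] — violates constraint (i): syllable 1 onset /pk/: /p/ (stop, 1) → /k/ (stop, 1) does not rise → illicit
[prud] — violates constraint (ii): syllable 1 coda /d/ has 1 consonant (> 0) → illicit
Licit: [tri], [gle.pi] → 2.

2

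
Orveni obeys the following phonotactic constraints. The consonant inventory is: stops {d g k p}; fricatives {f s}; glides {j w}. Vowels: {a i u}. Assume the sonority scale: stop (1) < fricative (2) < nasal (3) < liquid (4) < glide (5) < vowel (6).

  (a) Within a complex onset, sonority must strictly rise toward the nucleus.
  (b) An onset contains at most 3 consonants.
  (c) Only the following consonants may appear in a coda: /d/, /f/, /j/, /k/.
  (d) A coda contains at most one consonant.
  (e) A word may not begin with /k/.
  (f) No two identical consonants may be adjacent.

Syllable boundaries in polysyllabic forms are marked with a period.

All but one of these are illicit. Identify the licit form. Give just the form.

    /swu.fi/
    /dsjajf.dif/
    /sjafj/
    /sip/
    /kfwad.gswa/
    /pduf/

/swu.fi/

/swu.fi/ — σ1 onset /sw/ (2→5 rises), coda /∅/ ok; σ2 onset /f/, coda /∅/ ok → licit
/dsjajf.dif/ — violates constraint (d): syllable 1 coda /jf/ has 2 consonants (> 1) → illicit
/sjafj/ — violates constraint (d): syllable 1 coda /fj/ has 2 consonants (> 1) → illicit
/sip/ — violates constraint (c): syllable 1 coda contains /p/, which is not a licensed coda consonant → illicit
/kfwad.gswa/ — violates constraint (e): word begins with /k/ → illicit
/pduf/ — violates constraint (a): syllable 1 onset /pd/: /p/ (stop, 1) → /d/ (stop, 1) does not rise → illicit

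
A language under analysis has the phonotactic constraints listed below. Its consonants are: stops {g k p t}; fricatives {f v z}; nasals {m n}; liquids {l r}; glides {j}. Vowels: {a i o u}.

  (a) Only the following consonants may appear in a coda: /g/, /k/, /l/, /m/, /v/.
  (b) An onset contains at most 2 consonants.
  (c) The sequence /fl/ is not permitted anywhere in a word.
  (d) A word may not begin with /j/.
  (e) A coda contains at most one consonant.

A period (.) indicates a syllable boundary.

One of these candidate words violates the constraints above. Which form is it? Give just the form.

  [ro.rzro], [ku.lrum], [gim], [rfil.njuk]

[ro.rzro] — violates constraint (b): syllable 2 onset /rzr/ has 3 consonants (> 2) → not permitted
[ku.lrum] — σ1 onset /k/, coda /∅/ ok; σ2 onset /lr/ (2C), coda /m/ ok → permitted
[gim] — σ1 onset /g/, coda /m/ ok → permitted
[rfil.njuk] — σ1 onset /rf/ (2C), coda /l/ ok; σ2 onset /nj/ (2C), coda /k/ ok → permitted

[ro.rzro]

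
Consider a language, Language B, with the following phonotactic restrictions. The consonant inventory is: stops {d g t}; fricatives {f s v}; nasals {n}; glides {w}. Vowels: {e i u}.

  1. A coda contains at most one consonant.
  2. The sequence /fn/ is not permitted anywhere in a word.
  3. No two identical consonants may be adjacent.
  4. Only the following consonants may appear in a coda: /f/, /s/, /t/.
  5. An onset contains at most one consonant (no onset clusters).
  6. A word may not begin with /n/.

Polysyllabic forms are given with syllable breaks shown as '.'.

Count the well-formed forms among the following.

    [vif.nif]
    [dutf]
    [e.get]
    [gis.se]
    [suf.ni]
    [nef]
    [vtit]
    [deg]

1

[vif.nif] — violates constraint 2: contains banned sequence /fn/ → ill-formed
[dutf] — violates constraint 1: syllable 1 coda /tf/ has 2 consonants (> 1) → ill-formed
[e.get] — σ1 onset /∅/, coda /∅/ ok; σ2 onset /g/, coda /t/ ok → well-formed
[gis.se] — violates constraint 3: adjacent identical consonants /ss/ → ill-formed
[suf.ni] — violates constraint 2: contains banned sequence /fn/ → ill-formed
[nef] — violates constraint 6: word begins with /n/ → ill-formed
[vtit] — violates constraint 5: syllable 1 onset /vt/ has 2 consonants (> 1) → ill-formed
[deg] — violates constraint 4: syllable 1 coda contains /g/, which is not a licensed coda consonant → ill-formed
Well-formed: [e.get] → 1.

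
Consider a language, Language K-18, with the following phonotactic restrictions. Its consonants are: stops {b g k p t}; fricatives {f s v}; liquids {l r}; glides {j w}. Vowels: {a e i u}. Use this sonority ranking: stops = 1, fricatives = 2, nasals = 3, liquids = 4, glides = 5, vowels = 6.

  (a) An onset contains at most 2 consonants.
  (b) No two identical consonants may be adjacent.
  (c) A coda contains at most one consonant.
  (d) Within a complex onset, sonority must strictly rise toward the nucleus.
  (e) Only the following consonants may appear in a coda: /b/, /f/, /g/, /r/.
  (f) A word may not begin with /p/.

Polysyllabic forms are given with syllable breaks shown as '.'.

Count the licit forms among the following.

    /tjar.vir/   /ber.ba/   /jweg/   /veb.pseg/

/tjar.vir/ — σ1 onset /tj/ (1→5 rises), coda /r/ ok; σ2 onset /v/, coda /r/ ok → licit
/ber.ba/ — σ1 onset /b/, coda /r/ ok; σ2 onset /b/, coda /∅/ ok → licit
/jweg/ — violates constraint (d): syllable 1 onset /jw/: /j/ (glide, 5) → /w/ (glide, 5) does not rise → illicit
/veb.pseg/ — σ1 onset /v/, coda /b/ ok; σ2 onset /ps/ (1→2 rises), coda /g/ ok → licit
Licit: /tjar.vir/, /ber.ba/, /veb.pseg/ → 3.

3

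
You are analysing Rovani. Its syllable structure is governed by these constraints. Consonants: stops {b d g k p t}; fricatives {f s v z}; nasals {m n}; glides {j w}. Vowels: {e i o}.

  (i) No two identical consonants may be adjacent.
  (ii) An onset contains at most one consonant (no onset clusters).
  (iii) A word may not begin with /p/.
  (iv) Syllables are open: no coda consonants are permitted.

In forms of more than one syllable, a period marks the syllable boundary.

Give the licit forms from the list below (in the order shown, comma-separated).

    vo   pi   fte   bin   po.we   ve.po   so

vo, ve.po, so

vo — σ1 onset /v/, coda /∅/ ok → licit
pi — violates constraint (iii): word begins with /p/ → illicit
fte — violates constraint (ii): syllable 1 onset /ft/ has 2 consonants (> 1) → illicit
bin — violates constraint (iv): syllable 1 coda /n/ has 1 consonant (> 0) → illicit
po.we — violates constraint (iii): word begins with /p/ → illicit
ve.po — σ1 onset /v/, coda /∅/ ok; σ2 onset /p/, coda /∅/ ok → licit
so — σ1 onset /s/, coda /∅/ ok → licit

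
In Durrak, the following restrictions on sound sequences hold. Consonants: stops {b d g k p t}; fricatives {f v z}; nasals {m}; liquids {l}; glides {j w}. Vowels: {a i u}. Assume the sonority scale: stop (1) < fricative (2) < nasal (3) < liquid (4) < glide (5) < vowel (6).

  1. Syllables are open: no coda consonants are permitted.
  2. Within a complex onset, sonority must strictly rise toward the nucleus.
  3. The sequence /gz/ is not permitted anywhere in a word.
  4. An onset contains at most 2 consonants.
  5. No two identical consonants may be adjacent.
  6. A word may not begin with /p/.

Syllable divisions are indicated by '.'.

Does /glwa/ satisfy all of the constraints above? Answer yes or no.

/glwa/ — violates constraint 4: syllable 1 onset /glw/ has 3 consonants (> 2) → ill-formed

no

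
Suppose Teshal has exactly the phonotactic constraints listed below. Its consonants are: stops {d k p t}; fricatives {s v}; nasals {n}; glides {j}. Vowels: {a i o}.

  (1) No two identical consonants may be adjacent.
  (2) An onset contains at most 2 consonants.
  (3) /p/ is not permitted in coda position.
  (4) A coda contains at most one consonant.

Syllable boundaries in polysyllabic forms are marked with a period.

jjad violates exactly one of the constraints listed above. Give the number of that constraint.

1

jjad: adjacent identical consonants /jj/.
This is a violation of constraint 1: "No two identical consonants may be adjacent."
The remaining constraints (2, 3, 4) are satisfied.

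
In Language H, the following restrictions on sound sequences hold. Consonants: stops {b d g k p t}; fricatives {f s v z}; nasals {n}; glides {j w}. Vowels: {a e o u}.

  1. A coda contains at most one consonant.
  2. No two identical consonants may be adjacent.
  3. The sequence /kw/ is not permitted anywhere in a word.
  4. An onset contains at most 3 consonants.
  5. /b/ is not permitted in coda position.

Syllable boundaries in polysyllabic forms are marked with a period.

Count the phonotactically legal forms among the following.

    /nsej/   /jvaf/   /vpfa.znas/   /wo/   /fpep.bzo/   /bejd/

5

/nsej/ — σ1 onset /ns/ (2C), coda /j/ ok → phonotactically legal
/jvaf/ — σ1 onset /jv/ (2C), coda /f/ ok → phonotactically legal
/vpfa.znas/ — σ1 onset /vpf/ (3C), coda /∅/ ok; σ2 onset /zn/ (2C), coda /s/ ok → phonotactically legal
/wo/ — σ1 onset /w/, coda /∅/ ok → phonotactically legal
/fpep.bzo/ — σ1 onset /fp/ (2C), coda /p/ ok; σ2 onset /bz/ (2C), coda /∅/ ok → phonotactically legal
/bejd/ — violates constraint 1: syllable 1 coda /jd/ has 2 consonants (> 1) → phonotactically illegal
Phonotactically legal: /nsej/, /jvaf/, /vpfa.znas/, /wo/, /fpep.bzo/ → 5.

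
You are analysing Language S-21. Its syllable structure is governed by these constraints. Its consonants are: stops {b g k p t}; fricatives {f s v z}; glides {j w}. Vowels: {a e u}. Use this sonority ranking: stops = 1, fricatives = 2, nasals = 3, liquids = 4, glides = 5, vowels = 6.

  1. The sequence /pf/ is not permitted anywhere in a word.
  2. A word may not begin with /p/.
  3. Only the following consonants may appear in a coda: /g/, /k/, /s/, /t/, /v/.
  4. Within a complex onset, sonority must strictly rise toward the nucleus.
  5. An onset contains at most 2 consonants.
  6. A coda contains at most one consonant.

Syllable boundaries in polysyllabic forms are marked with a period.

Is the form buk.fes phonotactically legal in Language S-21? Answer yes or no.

buk.fes — σ1 onset /b/, coda /k/ ok; σ2 onset /f/, coda /s/ ok → phonotactically legal

yes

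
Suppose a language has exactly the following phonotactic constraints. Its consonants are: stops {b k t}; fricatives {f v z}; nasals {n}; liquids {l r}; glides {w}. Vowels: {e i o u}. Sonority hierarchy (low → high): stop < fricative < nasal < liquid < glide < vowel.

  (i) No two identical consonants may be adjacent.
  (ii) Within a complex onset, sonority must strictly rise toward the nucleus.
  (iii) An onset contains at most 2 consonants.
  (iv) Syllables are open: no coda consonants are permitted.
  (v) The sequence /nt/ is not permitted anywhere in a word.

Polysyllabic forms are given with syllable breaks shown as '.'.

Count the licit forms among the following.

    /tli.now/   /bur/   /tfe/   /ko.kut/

/tli.now/ — violates constraint (iv): syllable 2 coda /w/ has 1 consonant (> 0) → illicit
/bur/ — violates constraint (iv): syllable 1 coda /r/ has 1 consonant (> 0) → illicit
/tfe/ — σ1 onset /tf/ (1→2 rises), coda /∅/ ok → licit
/ko.kut/ — violates constraint (iv): syllable 2 coda /t/ has 1 consonant (> 0) → illicit
Licit: /tfe/ → 1.

1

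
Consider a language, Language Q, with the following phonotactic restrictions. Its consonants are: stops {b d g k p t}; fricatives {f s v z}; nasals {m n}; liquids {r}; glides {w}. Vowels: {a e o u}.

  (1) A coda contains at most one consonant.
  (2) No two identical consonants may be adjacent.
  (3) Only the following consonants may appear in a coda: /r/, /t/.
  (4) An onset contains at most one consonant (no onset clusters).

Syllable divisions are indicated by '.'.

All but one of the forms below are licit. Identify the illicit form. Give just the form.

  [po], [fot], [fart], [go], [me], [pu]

[po] — σ1 onset /p/, coda /∅/ ok → licit
[fot] — σ1 onset /f/, coda /t/ ok → licit
[fart] — violates constraint 1: syllable 1 coda /rt/ has 2 consonants (> 1) → illicit
[go] — σ1 onset /g/, coda /∅/ ok → licit
[me] — σ1 onset /m/, coda /∅/ ok → licit
[pu] — σ1 onset /p/, coda /∅/ ok → licit

[fart]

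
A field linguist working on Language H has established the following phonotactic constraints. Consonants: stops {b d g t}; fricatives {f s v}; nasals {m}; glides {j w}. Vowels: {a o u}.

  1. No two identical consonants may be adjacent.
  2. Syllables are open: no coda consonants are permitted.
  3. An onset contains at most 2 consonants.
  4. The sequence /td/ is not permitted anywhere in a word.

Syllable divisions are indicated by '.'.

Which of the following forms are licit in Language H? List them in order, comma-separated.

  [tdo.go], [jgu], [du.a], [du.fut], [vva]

[jgu], [du.a]

[tdo.go] — violates constraint 4: contains banned sequence /td/ → illicit
[jgu] — σ1 onset /jg/ (2C), coda /∅/ ok → licit
[du.a] — σ1 onset /d/, coda /∅/ ok; σ2 onset /∅/, coda /∅/ ok → licit
[du.fut] — violates constraint 2: syllable 2 coda /t/ has 1 consonant (> 0) → illicit
[vva] — violates constraint 1: adjacent identical consonants /vv/ → illicit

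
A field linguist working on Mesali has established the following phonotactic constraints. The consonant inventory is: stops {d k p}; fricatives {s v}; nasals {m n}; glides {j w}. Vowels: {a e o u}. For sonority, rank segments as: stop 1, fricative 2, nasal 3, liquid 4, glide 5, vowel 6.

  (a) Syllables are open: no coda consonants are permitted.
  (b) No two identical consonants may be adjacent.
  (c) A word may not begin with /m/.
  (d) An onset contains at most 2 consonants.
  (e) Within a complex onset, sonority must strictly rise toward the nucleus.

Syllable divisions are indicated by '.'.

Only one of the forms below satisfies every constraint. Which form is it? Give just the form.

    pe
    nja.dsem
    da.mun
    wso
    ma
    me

pe

pe — σ1 onset /p/, coda /∅/ ok → well-formed
nja.dsem — violates constraint (a): syllable 2 coda /m/ has 1 consonant (> 0) → ill-formed
da.mun — violates constraint (a): syllable 2 coda /n/ has 1 consonant (> 0) → ill-formed
wso — violates constraint (e): syllable 1 onset /ws/: /w/ (glide, 5) → /s/ (fricative, 2) does not rise → ill-formed
ma — violates constraint (c): word begins with /m/ → ill-formed
me — violates constraint (c): word begins with /m/ → ill-formed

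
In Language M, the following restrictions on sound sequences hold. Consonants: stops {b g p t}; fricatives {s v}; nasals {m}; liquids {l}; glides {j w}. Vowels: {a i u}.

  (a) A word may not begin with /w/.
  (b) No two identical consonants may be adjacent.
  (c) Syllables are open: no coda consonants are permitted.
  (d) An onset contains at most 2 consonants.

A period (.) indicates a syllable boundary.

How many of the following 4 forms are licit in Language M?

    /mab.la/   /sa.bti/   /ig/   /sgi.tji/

/mab.la/ — violates constraint (c): syllable 1 coda /b/ has 1 consonant (> 0) → illicit
/sa.bti/ — σ1 onset /s/, coda /∅/ ok; σ2 onset /bt/ (2C), coda /∅/ ok → licit
/ig/ — violates constraint (c): syllable 1 coda /g/ has 1 consonant (> 0) → illicit
/sgi.tji/ — σ1 onset /sg/ (2C), coda /∅/ ok; σ2 onset /tj/ (2C), coda /∅/ ok → licit
Licit: /sa.bti/, /sgi.tji/ → 2.

2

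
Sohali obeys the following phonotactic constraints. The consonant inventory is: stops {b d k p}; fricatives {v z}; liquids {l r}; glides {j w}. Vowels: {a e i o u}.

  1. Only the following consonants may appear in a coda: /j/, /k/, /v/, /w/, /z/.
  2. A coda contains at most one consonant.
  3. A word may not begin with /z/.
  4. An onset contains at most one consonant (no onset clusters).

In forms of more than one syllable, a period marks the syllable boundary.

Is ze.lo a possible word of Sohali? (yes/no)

ze.lo — violates constraint 3: word begins with /z/ → illicit

no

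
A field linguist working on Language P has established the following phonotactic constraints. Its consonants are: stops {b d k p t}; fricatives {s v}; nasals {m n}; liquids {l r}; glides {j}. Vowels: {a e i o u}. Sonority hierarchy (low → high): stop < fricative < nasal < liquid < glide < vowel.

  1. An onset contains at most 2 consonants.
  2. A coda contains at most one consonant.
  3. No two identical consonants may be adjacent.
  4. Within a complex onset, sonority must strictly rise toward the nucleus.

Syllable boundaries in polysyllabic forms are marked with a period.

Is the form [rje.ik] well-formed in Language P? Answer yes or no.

[rje.ik] — σ1 onset /rj/ (4→5 rises), coda /∅/ ok; σ2 onset /∅/, coda /k/ ok → well-formed

yes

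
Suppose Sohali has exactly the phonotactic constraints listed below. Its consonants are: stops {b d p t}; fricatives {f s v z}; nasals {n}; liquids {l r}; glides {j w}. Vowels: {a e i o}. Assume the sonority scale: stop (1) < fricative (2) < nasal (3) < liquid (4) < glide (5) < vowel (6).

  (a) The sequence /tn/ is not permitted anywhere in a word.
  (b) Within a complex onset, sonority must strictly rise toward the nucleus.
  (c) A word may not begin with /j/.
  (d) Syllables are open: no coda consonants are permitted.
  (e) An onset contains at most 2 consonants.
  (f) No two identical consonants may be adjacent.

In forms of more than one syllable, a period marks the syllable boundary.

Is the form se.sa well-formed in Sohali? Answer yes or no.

se.sa — σ1 onset /s/, coda /∅/ ok; σ2 onset /s/, coda /∅/ ok → well-formed

yes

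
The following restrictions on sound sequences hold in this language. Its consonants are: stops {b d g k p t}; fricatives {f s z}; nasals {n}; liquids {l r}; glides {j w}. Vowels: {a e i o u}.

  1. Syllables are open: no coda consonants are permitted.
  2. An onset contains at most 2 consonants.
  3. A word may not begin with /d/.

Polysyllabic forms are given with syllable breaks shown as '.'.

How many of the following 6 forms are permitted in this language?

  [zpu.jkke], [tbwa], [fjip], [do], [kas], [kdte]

0

[zpu.jkke] — violates constraint 2: syllable 2 onset /jkk/ has 3 consonants (> 2) → not permitted
[tbwa] — violates constraint 2: syllable 1 onset /tbw/ has 3 consonants (> 2) → not permitted
[fjip] — violates constraint 1: syllable 1 coda /p/ has 1 consonant (> 0) → not permitted
[do] — violates constraint 3: word begins with /d/ → not permitted
[kas] — violates constraint 1: syllable 1 coda /s/ has 1 consonant (> 0) → not permitted
[kdte] — violates constraint 2: syllable 1 onset /kdt/ has 3 consonants (> 2) → not permitted
No form is permitted → 0.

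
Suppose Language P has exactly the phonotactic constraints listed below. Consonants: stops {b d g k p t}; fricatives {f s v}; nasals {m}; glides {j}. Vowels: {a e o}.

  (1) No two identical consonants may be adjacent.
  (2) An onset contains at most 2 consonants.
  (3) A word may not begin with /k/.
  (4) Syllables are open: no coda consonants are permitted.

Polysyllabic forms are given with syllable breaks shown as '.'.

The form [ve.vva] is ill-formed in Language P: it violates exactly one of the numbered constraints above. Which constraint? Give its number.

1

[ve.vva]: adjacent identical consonants /vv/.
This is a violation of constraint 1: "No two identical consonants may be adjacent."
The remaining constraints (2, 3, 4) are satisfied.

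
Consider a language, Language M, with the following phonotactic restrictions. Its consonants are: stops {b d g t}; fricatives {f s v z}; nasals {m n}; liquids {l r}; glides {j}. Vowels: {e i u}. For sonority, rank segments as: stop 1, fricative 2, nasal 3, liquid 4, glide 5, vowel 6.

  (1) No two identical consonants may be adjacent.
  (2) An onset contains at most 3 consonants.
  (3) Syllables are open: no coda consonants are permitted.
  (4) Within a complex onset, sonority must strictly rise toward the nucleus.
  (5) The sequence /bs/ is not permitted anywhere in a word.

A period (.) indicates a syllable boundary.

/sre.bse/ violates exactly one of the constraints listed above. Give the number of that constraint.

5

/sre.bse/: contains banned sequence /bs/.
This is a violation of constraint 5: "The sequence /bs/ is not permitted anywhere in a word."
The remaining constraints (1, 2, 3, 4) are satisfied.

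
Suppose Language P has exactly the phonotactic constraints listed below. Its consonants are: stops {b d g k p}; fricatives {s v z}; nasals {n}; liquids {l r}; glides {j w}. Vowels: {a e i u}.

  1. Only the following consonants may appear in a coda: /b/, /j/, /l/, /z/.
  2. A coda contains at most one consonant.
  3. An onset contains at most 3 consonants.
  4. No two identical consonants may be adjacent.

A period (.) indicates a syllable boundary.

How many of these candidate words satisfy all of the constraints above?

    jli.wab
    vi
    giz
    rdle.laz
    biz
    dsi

jli.wab — σ1 onset /jl/ (2C), coda /∅/ ok; σ2 onset /w/, coda /b/ ok → permitted
vi — σ1 onset /v/, coda /∅/ ok → permitted
giz — σ1 onset /g/, coda /z/ ok → permitted
rdle.laz — σ1 onset /rdl/ (3C), coda /∅/ ok; σ2 onset /l/, coda /z/ ok → permitted
biz — σ1 onset /b/, coda /z/ ok → permitted
dsi — σ1 onset /ds/ (2C), coda /∅/ ok → permitted
Permitted: jli.wab, vi, giz, rdle.laz, biz, dsi → 6.

6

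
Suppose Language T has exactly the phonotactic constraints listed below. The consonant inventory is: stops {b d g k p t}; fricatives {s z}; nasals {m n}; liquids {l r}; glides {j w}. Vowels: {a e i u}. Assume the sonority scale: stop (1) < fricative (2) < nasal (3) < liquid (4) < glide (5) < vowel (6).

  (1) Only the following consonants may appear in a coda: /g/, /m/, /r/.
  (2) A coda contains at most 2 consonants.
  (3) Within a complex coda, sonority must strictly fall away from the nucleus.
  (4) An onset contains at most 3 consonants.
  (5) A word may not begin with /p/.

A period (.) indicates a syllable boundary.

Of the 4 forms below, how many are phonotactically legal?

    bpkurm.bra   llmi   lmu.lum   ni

4

bpkurm.bra — σ1 onset /bpk/ (3C), coda /rm/ (4→3 falls) ok; σ2 onset /br/ (2C), coda /∅/ ok → phonotactically legal
llmi — σ1 onset /llm/ (3C), coda /∅/ ok → phonotactically legal
lmu.lum — σ1 onset /lm/ (2C), coda /∅/ ok; σ2 onset /l/, coda /m/ ok → phonotactically legal
ni — σ1 onset /n/, coda /∅/ ok → phonotactically legal
Phonotactically legal: bpkurm.bra, llmi, lmu.lum, ni → 4.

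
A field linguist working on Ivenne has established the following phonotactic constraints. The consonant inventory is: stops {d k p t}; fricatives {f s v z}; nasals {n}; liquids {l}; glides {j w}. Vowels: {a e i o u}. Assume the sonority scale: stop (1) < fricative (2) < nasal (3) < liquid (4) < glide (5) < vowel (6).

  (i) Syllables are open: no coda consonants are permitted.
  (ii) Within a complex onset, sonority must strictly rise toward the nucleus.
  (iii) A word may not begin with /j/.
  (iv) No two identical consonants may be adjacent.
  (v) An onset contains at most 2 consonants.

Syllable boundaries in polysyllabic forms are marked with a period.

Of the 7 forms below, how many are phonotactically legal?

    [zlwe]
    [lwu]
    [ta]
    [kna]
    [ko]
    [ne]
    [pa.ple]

[zlwe] — violates constraint (v): syllable 1 onset /zlw/ has 3 consonants (> 2) → phonotactically illegal
[lwu] — σ1 onset /lw/ (4→5 rises), coda /∅/ ok → phonotactically legal
[ta] — σ1 onset /t/, coda /∅/ ok → phonotactically legal
[kna] — σ1 onset /kn/ (1→3 rises), coda /∅/ ok → phonotactically legal
[ko] — σ1 onset /k/, coda /∅/ ok → phonotactically legal
[ne] — σ1 onset /n/, coda /∅/ ok → phonotactically legal
[pa.ple] — σ1 onset /p/, coda /∅/ ok; σ2 onset /pl/ (1→4 rises), coda /∅/ ok → phonotactically legal
Phonotactically legal: [lwu], [ta], [kna], [ko], [ne], [pa.ple] → 6.

6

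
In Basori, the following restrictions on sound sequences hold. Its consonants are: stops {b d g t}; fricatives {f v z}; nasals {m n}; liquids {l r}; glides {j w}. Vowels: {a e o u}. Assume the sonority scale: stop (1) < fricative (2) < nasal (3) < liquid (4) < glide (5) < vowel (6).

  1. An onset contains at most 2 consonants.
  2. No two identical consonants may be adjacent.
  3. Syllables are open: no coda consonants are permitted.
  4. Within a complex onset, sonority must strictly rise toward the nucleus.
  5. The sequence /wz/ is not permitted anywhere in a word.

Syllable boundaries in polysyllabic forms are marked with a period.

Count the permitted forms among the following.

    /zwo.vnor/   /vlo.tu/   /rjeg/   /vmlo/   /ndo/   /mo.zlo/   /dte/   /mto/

2

/zwo.vnor/ — violates constraint 3: syllable 2 coda /r/ has 1 consonant (> 0) → not permitted
/vlo.tu/ — σ1 onset /vl/ (2→4 rises), coda /∅/ ok; σ2 onset /t/, coda /∅/ ok → permitted
/rjeg/ — violates constraint 3: syllable 1 coda /g/ has 1 consonant (> 0) → not permitted
/vmlo/ — violates constraint 1: syllable 1 onset /vml/ has 3 consonants (> 2) → not permitted
/ndo/ — violates constraint 4: syllable 1 onset /nd/: /n/ (nasal, 3) → /d/ (stop, 1) does not rise → not permitted
/mo.zlo/ — σ1 onset /m/, coda /∅/ ok; σ2 onset /zl/ (2→4 rises), coda /∅/ ok → permitted
/dte/ — violates constraint 4: syllable 1 onset /dt/: /d/ (stop, 1) → /t/ (stop, 1) does not rise → not permitted
/mto/ — violates constraint 4: syllable 1 onset /mt/: /m/ (nasal, 3) → /t/ (stop, 1) does not rise → not permitted
Permitted: /vlo.tu/, /mo.zlo/ → 2.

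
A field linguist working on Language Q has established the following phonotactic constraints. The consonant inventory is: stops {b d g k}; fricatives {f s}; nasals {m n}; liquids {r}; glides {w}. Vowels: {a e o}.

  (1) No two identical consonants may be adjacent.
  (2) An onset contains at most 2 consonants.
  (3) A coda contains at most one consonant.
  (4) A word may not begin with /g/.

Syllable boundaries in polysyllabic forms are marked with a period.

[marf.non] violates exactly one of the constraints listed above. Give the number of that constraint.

[marf.non]: syllable 1 coda /rf/ has 2 consonants (> 1).
This is a violation of constraint 3: "A coda contains at most one consonant."
The remaining constraints (1, 2, 4) are satisfied.

3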